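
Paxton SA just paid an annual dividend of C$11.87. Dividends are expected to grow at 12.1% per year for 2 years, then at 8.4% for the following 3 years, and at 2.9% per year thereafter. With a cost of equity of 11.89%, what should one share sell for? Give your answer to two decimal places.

Three-stage DDM. Project D₁…D_5; terminal Gordon value at t=5 with g = 0.029; discount at r = 0.1189.
D_1 = 13.3063
D_2 = 14.9163
D_3 = 16.1693
D_4 = 17.5275
D_5 = 18.9998
TV_5 = 19.5508/(0.1189−0.029) = 217.4731
P₀ = Σ Dₜ/(1+r)ᵗ + TV_5/(1+r)^5 = 181.3747

C$181.37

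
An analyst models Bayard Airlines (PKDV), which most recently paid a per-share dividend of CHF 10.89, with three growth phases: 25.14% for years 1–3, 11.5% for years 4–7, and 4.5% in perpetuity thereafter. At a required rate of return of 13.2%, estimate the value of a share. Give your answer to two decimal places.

Three-stage DDM. Project D₁…D_7; terminal Gordon value at t=7 with g = 0.045; discount at r = 0.132.
D_1 = 13.6277
D_2 = 17.0538
D_3 = 21.3411
D_4 = 23.7953
D_5 = 26.5318
D_6 = 29.5829
D_7 = 32.9849
TV_7 = 34.4693/(0.132−0.045) = 396.1985
P₀ = Σ Dₜ/(1+r)ᵗ + TV_7/(1+r)^7 = 263.0681

CHF 263.07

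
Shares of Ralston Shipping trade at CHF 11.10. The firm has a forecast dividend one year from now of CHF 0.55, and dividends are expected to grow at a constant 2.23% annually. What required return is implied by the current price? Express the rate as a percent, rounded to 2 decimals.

Rearranging the constant-growth DDM: r = D₁/P₀ + g.
r = 0.5500 / 11.10 + 0.0223 = 0.04955 + 0.0223 = 0.07185

7.18%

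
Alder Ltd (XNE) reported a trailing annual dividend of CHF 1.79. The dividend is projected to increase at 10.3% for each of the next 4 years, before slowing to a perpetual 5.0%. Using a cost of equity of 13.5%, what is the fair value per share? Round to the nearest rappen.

Two-stage DDM. Project D₁…D_4 at 0.103, terminal growth 0.05, discount at r = 0.135.
D_1 = 1.9744
D_2 = 2.1777
D_3 = 2.4020
D_4 = 2.6494
Terminal value at t=4: TV = D_5/(r−g) = 2.7819/(0.135−0.05) = 32.7285
P₀ = 1.9744/(1+0.135)^1 + 2.1777/(1+0.135)^2 + 2.4020/(1+0.135)^3 + 2.6494/(1+0.135)^4 + 32.7285/(1+0.135)^4 = 26.3910

CHF 26.39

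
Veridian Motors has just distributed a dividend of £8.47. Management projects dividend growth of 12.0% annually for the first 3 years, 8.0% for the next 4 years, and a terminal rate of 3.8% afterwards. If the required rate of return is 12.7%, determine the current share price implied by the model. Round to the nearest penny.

£136.79

Three-stage DDM. Project D₁…D_7; terminal Gordon value at t=7 with g = 0.038; discount at r = 0.127.
D_1 = 9.4864
D_2 = 10.6248
D_3 = 11.8997
D_4 = 12.8517
D_5 = 13.8799
D_6 = 14.9902
D_7 = 16.1895
TV_7 = 16.8047/(0.127−0.038) = 188.8165
P₀ = Σ Dₜ/(1+r)ᵗ + TV_7/(1+r)^7 = 136.7889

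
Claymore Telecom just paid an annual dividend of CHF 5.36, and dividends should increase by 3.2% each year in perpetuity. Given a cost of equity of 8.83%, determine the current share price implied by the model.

CHF 98.25

Gordon growth model: P₀ = D₁/(r − g). D₁ = 5.36 × (1 + 0.032) = 5.5315.
P₀ = 5.5315 / (0.0883 − 0.032) = 5.5315 / 0.0563 = 98.2508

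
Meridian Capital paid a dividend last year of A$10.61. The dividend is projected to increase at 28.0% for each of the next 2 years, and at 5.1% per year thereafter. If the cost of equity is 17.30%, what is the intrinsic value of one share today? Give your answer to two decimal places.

Two-stage DDM. Project D₁…D_2 at 0.28, terminal growth 0.051, discount at r = 0.173.
D_1 = 13.5808
D_2 = 17.3834
Terminal value at t=2: TV = D_3/(r−g) = 18.2700/(0.173−0.051) = 149.7539
P₀ = 13.5808/(1+0.173)^1 + 17.3834/(1+0.173)^2 + 149.7539/(1+0.173)^2 = 133.0502

A$133.05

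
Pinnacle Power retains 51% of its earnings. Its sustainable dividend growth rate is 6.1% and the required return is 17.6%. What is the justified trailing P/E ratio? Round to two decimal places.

4.52

Payout ratio b = 1 − 0.51 = 0.49.
Justified trailing P/E = b(1+g)/(r−g) = 0.49×(1+0.061)/(0.176−0.061) = 4.5208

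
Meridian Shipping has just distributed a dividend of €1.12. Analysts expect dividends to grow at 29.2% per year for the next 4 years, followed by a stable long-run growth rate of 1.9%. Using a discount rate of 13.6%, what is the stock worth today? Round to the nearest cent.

€22.56

Two-stage DDM. Project D₁…D_4 at 0.292, terminal growth 0.019, discount at r = 0.136.
D_1 = 1.4470
D_2 = 1.8696
D_3 = 2.4155
D_4 = 3.1208
Terminal value at t=4: TV = D_5/(r−g) = 3.1801/(0.136−0.019) = 27.1804
P₀ = 1.4470/(1+0.136)^1 + 1.8696/(1+0.136)^2 + 2.4155/(1+0.136)^3 + 3.1208/(1+0.136)^4 + 27.1804/(1+0.136)^4 = 22.5650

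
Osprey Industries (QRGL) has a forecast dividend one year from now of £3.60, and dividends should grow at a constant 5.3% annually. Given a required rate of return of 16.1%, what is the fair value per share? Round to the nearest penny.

Gordon growth model: P₀ = D₁/(r − g), with D₁ = 3.60 given directly.
P₀ = 3.6000 / (0.161 − 0.053) = 3.6000 / 0.108 = 33.3333

£33.33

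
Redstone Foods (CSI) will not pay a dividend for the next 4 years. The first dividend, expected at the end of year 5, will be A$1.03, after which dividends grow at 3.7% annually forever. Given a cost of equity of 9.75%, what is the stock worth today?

Deferred-dividend DDM. At t=4 the remaining stream is a growing perpetuity with first payment D_5 = 1.03.
V_4 = D_5/(r−g) = 1.03/(0.0975−0.037) = 17.0248
P₀ = V_4/(1+r)^4 = 17.0248/(1+0.0975)^4 = 11.7345

A$11.73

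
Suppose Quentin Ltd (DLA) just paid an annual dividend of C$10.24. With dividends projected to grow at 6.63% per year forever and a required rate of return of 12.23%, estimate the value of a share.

C$194.98

Gordon growth model: P₀ = D₁/(r − g). D₁ = 10.24 × (1 + 0.0663) = 10.9189.
P₀ = 10.9189 / (0.1223 − 0.0663) = 10.9189 / 0.056 = 194.9806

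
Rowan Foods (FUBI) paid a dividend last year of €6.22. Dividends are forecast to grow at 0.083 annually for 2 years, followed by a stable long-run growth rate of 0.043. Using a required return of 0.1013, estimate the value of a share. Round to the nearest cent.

€119.74

Two-stage DDM. Project D₁…D_2 at 0.083, terminal growth 0.043, discount at r = 0.1013.
D_1 = 6.7363
D_2 = 7.2954
Terminal value at t=2: TV = D_3/(r−g) = 7.6091/(0.1013−0.043) = 130.5158
P₀ = 6.7363/(1+0.1013)^1 + 7.2954/(1+0.1013)^2 + 130.5158/(1+0.1013)^2 = 119.7414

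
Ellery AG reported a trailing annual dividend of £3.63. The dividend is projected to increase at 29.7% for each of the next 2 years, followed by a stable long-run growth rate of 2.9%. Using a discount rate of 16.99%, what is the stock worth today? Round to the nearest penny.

Two-stage DDM. Project D₁…D_2 at 0.297, terminal growth 0.029, discount at r = 0.1699.
D_1 = 4.7081
D_2 = 6.1064
Terminal value at t=2: TV = D_3/(r−g) = 6.2835/(0.1699−0.029) = 44.5955
P₀ = 4.7081/(1+0.1699)^1 + 6.1064/(1+0.1699)^2 + 44.5955/(1+0.1699)^2 = 41.0691

£41.07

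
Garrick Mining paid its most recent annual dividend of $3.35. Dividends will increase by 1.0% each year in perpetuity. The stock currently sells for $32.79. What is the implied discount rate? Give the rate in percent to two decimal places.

Rearranging the constant-growth DDM: r = D₁/P₀ + g.
D₁ = 3.35 × (1 + 0.01) = 3.3835.
r = 3.3835 / 32.79 + 0.01 = 0.10319 + 0.01 = 0.11319

11.32%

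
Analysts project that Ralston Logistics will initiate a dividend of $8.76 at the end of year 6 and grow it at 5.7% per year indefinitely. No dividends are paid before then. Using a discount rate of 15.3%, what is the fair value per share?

Deferred-dividend DDM. At t=5 the remaining stream is a growing perpetuity with first payment D_6 = 8.76.
V_5 = D_6/(r−g) = 8.76/(0.153−0.057) = 91.2500
P₀ = V_5/(1+r)^5 = 91.2500/(1+0.153)^5 = 44.7802

$44.78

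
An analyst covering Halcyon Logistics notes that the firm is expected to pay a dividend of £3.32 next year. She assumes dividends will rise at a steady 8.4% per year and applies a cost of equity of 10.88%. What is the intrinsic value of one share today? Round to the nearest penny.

Gordon growth model: P₀ = D₁/(r − g), with D₁ = 3.32 given directly.
P₀ = 3.3200 / (0.1088 − 0.084) = 3.3200 / 0.0248 = 133.8710

£133.87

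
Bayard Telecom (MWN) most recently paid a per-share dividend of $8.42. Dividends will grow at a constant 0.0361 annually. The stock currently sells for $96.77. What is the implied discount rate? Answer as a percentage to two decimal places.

Rearranging the constant-growth DDM: r = D₁/P₀ + g.
D₁ = 8.42 × (1 + 0.0361) = 8.7240.
r = 8.7240 / 96.77 + 0.0361 = 0.09015 + 0.0361 = 0.12625

12.63%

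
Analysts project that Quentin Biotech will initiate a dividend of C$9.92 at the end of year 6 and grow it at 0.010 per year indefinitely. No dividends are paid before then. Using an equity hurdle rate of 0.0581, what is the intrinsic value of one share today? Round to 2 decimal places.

Deferred-dividend DDM. At t=5 the remaining stream is a growing perpetuity with first payment D_6 = 9.92.
V_5 = D_6/(r−g) = 9.92/(0.0581−0.01) = 206.2370
P₀ = V_5/(1+r)^5 = 206.2370/(1+0.0581)^5 = 155.5009

C$155.50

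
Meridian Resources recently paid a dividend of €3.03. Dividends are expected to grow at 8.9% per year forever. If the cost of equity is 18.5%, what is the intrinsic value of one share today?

€34.37

Gordon growth model: P₀ = D₁/(r − g). D₁ = 3.03 × (1 + 0.089) = 3.2997.
P₀ = 3.2997 / (0.185 − 0.089) = 3.2997 / 0.096 = 34.3716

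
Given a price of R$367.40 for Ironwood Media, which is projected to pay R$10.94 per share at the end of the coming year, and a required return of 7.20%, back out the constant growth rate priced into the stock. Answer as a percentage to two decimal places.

4.22%

From P₀ = D₁/(r − g), the implied growth is g = r − D₁/P₀.
g = 0.072 − 10.94/367.40 = 0.072 − 0.02978 = 0.04222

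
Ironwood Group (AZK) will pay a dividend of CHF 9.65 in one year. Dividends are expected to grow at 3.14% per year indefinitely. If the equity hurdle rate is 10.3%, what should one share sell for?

Gordon growth model: P₀ = D₁/(r − g), with D₁ = 9.65 given directly.
P₀ = 9.6500 / (0.103 − 0.0314) = 9.6500 / 0.0716 = 134.7765

CHF 134.78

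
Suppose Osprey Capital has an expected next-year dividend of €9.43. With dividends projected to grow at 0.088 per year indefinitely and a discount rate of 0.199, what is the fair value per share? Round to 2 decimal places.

€84.95

Gordon growth model: P₀ = D₁/(r − g), with D₁ = 9.43 given directly.
P₀ = 9.4300 / (0.199 − 0.088) = 9.4300 / 0.111 = 84.9550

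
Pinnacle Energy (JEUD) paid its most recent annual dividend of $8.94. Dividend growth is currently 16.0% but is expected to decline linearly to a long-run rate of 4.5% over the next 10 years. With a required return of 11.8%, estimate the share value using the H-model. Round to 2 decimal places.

$198.39

H-model: P₀ = D₀[(1+g_L) + H(g_S−g_L)]/(r−g_L), with H = 10/2 = 5.
P₀ = 8.94 × [(1+0.045) + 5×(0.16−0.045)] / (0.118−0.045)
   = 8.94 × 1.6200 / 0.073 = 198.3945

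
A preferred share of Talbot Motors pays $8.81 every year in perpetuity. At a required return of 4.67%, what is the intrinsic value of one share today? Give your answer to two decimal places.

$188.65

Zero-growth DDM (perpetuity): P₀ = D/r = 8.81 / 0.0467 = 188.6510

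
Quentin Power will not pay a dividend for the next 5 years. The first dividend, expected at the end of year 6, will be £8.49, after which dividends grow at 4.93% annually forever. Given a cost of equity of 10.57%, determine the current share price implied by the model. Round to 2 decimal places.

Deferred-dividend DDM. At t=5 the remaining stream is a growing perpetuity with first payment D_6 = 8.49.
V_5 = D_6/(r−g) = 8.49/(0.1057−0.0493) = 150.5319
P₀ = V_5/(1+r)^5 = 150.5319/(1+0.1057)^5 = 91.0840

£91.08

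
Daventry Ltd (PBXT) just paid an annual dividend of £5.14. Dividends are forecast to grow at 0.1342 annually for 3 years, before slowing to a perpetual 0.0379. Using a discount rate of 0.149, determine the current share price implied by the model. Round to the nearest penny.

£61.21

Two-stage DDM. Project D₁…D_3 at 0.1342, terminal growth 0.0379, discount at r = 0.149.
D_1 = 5.8298
D_2 = 6.6121
D_3 = 7.4995
Terminal value at t=3: TV = D_4/(r−g) = 7.7837/(0.149−0.0379) = 70.0605
P₀ = 5.8298/(1+0.149)^1 + 6.6121/(1+0.149)^2 + 7.4995/(1+0.149)^3 + 70.0605/(1+0.149)^3 = 61.2125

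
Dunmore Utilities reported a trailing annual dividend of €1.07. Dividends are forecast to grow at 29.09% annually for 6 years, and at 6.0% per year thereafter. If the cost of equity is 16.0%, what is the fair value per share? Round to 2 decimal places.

Two-stage DDM. Project D₁…D_6 at 0.2909, terminal growth 0.06, discount at r = 0.16.
D_1 = 1.3813
D_2 = 1.7831
D_3 = 2.3018
D_4 = 2.9714
D_5 = 3.8357
D_6 = 4.9515
Terminal value at t=6: TV = D_7/(r−g) = 5.2486/(0.16−0.06) = 52.4862
P₀ = 1.3813/(1+0.16)^1 + 1.7831/(1+0.16)^2 + 2.3018/(1+0.16)^3 + 2.9714/(1+0.16)^4 + 3.8357/(1+0.16)^5 + 4.9515/(1+0.16)^6 + 52.4862/(1+0.16)^6 = 31.0327

€31.03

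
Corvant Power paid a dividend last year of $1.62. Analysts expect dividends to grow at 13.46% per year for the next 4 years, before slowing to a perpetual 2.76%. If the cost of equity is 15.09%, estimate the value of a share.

$19.01

Two-stage DDM. Project D₁…D_4 at 0.1346, terminal growth 0.0276, discount at r = 0.1509.
D_1 = 1.8381
D_2 = 2.0855
D_3 = 2.3662
D_4 = 2.6846
Terminal value at t=4: TV = D_5/(r−g) = 2.7587/(0.1509−0.0276) = 22.3742
P₀ = 1.8381/(1+0.1509)^1 + 2.0855/(1+0.1509)^2 + 2.3662/(1+0.1509)^3 + 2.6846/(1+0.1509)^4 + 22.3742/(1+0.1509)^4 = 19.0063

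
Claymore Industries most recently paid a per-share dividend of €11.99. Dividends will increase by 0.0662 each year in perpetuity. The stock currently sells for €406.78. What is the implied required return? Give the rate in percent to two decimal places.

9.76%

Rearranging the constant-growth DDM: r = D₁/P₀ + g.
D₁ = 11.99 × (1 + 0.0662) = 12.7837.
r = 12.7837 / 406.78 + 0.0662 = 0.03143 + 0.0662 = 0.09763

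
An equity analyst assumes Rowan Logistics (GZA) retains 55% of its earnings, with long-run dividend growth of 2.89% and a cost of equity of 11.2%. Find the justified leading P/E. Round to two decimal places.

5.42

Payout ratio b = 1 − 0.55 = 0.45.
Justified leading P/E = b/(r−g) = 0.45/(0.112−0.0289) = 5.4152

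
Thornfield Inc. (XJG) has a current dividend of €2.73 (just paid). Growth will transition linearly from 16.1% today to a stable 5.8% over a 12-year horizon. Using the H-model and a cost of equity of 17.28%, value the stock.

H-model: P₀ = D₀[(1+g_L) + H(g_S−g_L)]/(r−g_L), with H = 12/2 = 6.
P₀ = 2.73 × [(1+0.058) + 6×(0.161−0.058)] / (0.1728−0.058)
   = 2.73 × 1.6760 / 0.1148 = 39.8561

€39.86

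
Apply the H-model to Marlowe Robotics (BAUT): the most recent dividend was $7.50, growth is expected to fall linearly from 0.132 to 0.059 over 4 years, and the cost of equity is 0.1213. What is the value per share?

H-model: P₀ = D₀[(1+g_L) + H(g_S−g_L)]/(r−g_L), with H = 4/2 = 2.
P₀ = 7.50 × [(1+0.059) + 2×(0.132−0.059)] / (0.1213−0.059)
   = 7.50 × 1.2050 / 0.0623 = 145.0642

$145.06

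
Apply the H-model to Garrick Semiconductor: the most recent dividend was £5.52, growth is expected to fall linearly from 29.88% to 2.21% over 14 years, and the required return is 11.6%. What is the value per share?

£173.95

H-model: P₀ = D₀[(1+g_L) + H(g_S−g_L)]/(r−g_L), with H = 14/2 = 7.
P₀ = 5.52 × [(1+0.0221) + 7×(0.2988−0.0221)] / (0.116−0.0221)
   = 5.52 × 2.9590 / 0.0939 = 173.9476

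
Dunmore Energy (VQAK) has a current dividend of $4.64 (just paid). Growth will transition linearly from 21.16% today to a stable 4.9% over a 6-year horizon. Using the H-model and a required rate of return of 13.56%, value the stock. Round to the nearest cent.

$82.34

H-model: P₀ = D₀[(1+g_L) + H(g_S−g_L)]/(r−g_L), with H = 6/2 = 3.
P₀ = 4.64 × [(1+0.049) + 3×(0.2116−0.049)] / (0.1356−0.049)
   = 4.64 × 1.5368 / 0.0866 = 82.3412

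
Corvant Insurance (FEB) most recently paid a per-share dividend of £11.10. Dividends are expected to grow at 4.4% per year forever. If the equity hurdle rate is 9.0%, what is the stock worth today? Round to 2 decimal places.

Gordon growth model: P₀ = D₁/(r − g). D₁ = 11.10 × (1 + 0.044) = 11.5884.
P₀ = 11.5884 / (0.09 − 0.044) = 11.5884 / 0.046 = 251.9217

£251.92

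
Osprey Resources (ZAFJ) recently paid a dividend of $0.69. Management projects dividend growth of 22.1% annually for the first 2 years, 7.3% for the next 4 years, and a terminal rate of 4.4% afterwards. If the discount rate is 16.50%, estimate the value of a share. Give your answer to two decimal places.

$8.67

Three-stage DDM. Project D₁…D_6; terminal Gordon value at t=6 with g = 0.044; discount at r = 0.165.
D_1 = 0.8425
D_2 = 1.0287
D_3 = 1.1038
D_4 = 1.1843
D_5 = 1.2708
D_6 = 1.3636
TV_6 = 1.4236/(0.165−0.044) = 11.7651
P₀ = Σ Dₜ/(1+r)ᵗ + TV_6/(1+r)^6 = 8.6656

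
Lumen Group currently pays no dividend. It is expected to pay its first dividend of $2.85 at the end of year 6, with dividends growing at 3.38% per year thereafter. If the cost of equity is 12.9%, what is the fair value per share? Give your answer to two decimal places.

$16.32

Deferred-dividend DDM. At t=5 the remaining stream is a growing perpetuity with first payment D_6 = 2.85.
V_5 = D_6/(r−g) = 2.85/(0.129−0.0338) = 29.9370
P₀ = V_5/(1+r)^5 = 29.9370/(1+0.129)^5 = 16.3207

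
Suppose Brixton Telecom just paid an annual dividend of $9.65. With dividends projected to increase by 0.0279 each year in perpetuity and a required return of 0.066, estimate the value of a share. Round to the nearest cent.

$260.35

Gordon growth model: P₀ = D₁/(r − g). D₁ = 9.65 × (1 + 0.0279) = 9.9192.
P₀ = 9.9192 / (0.066 − 0.0279) = 9.9192 / 0.0381 = 260.3474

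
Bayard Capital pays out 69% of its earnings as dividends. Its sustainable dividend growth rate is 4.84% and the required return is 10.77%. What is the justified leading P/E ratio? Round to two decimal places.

Justified leading P/E = b/(r−g) = 0.69/(0.1077−0.0484) = 11.6358

11.64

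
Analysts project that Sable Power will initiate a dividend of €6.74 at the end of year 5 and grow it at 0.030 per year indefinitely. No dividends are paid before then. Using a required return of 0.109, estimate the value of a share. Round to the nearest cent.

Deferred-dividend DDM. At t=4 the remaining stream is a growing perpetuity with first payment D_5 = 6.74.
V_4 = D_5/(r−g) = 6.74/(0.109−0.03) = 85.3165
P₀ = V_4/(1+r)^4 = 85.3165/(1+0.109)^4 = 56.4036

€56.40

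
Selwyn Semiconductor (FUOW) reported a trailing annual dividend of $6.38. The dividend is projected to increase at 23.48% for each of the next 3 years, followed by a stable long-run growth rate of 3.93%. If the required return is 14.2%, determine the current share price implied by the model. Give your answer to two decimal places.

$104.04

Two-stage DDM. Project D₁…D_3 at 0.2348, terminal growth 0.0393, discount at r = 0.142.
D_1 = 7.8780
D_2 = 9.7278
D_3 = 12.0119
Terminal value at t=3: TV = D_4/(r−g) = 12.4839/(0.142−0.0393) = 121.5573
P₀ = 7.8780/(1+0.142)^1 + 9.7278/(1+0.142)^2 + 12.0119/(1+0.142)^3 + 121.5573/(1+0.142)^3 = 104.0400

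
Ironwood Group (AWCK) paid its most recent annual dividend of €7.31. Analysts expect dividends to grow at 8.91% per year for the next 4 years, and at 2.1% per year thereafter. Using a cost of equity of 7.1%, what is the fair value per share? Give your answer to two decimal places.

Two-stage DDM. Project D₁…D_4 at 0.0891, terminal growth 0.021, discount at r = 0.071.
D_1 = 7.9613
D_2 = 8.6707
D_3 = 9.4432
D_4 = 10.2846
Terminal value at t=4: TV = D_5/(r−g) = 10.5006/(0.071−0.021) = 210.0120
P₀ = 7.9613/(1+0.071)^1 + 8.6707/(1+0.071)^2 + 9.4432/(1+0.071)^3 + 10.2846/(1+0.071)^4 + 210.0120/(1+0.071)^4 = 190.1161

€190.12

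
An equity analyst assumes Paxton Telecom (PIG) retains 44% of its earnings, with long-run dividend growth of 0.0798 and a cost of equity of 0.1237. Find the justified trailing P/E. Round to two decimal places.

13.77

Payout ratio b = 1 − 0.44 = 0.56.
Justified trailing P/E = b(1+g)/(r−g) = 0.56×(1+0.0798)/(0.1237−0.0798) = 13.7742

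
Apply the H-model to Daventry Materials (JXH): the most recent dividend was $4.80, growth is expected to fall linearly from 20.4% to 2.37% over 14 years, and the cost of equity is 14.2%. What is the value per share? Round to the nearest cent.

H-model: P₀ = D₀[(1+g_L) + H(g_S−g_L)]/(r−g_L), with H = 14/2 = 7.
P₀ = 4.80 × [(1+0.0237) + 7×(0.204−0.0237)] / (0.142−0.0237)
   = 4.80 × 2.2858 / 0.1183 = 92.7459

$92.75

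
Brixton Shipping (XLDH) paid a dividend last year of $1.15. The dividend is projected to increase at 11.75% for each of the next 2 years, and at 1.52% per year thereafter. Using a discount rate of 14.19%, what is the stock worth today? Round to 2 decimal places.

$11.05

Two-stage DDM. Project D₁…D_2 at 0.1175, terminal growth 0.0152, discount at r = 0.1419.
D_1 = 1.2851
D_2 = 1.4361
Terminal value at t=2: TV = D_3/(r−g) = 1.4580/(0.1419−0.0152) = 11.5072
P₀ = 1.2851/(1+0.1419)^1 + 1.4361/(1+0.1419)^2 + 11.5072/(1+0.1419)^2 = 11.0517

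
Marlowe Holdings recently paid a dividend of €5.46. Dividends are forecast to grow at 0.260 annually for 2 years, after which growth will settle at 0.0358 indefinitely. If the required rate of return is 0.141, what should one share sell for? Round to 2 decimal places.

€78.25

Two-stage DDM. Project D₁…D_2 at 0.26, terminal growth 0.0358, discount at r = 0.141.
D_1 = 6.8796
D_2 = 8.6683
Terminal value at t=2: TV = D_3/(r−g) = 8.9786/(0.141−0.0358) = 85.3481
P₀ = 6.8796/(1+0.141)^1 + 8.6683/(1+0.141)^2 + 85.3481/(1+0.141)^2 = 78.2453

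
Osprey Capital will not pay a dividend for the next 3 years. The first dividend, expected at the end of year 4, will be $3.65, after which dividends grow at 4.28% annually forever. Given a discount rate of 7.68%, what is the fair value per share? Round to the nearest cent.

$85.98

Deferred-dividend DDM. At t=3 the remaining stream is a growing perpetuity with first payment D_4 = 3.65.
V_3 = D_4/(r−g) = 3.65/(0.0768−0.0428) = 107.3529
P₀ = V_3/(1+r)^3 = 107.3529/(1+0.0768)^3 = 85.9823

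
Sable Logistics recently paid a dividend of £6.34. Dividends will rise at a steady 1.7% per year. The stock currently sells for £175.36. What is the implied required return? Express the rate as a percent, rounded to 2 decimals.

Rearranging the constant-growth DDM: r = D₁/P₀ + g.
D₁ = 6.34 × (1 + 0.017) = 6.4478.
r = 6.4478 / 175.36 + 0.017 = 0.03677 + 0.017 = 0.05377

5.38%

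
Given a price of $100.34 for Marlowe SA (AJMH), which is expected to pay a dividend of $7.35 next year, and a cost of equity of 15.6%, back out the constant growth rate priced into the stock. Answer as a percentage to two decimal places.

From P₀ = D₁/(r − g), the implied growth is g = r − D₁/P₀.
g = 0.156 − 7.35/100.34 = 0.156 − 0.07325 = 0.08275

8.27%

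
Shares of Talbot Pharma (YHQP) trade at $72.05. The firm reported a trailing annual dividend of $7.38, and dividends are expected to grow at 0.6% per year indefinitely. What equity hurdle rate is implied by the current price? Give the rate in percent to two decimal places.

Rearranging the constant-growth DDM: r = D₁/P₀ + g.
D₁ = 7.38 × (1 + 0.006) = 7.4243.
r = 7.4243 / 72.05 + 0.006 = 0.10304 + 0.006 = 0.10904

10.90%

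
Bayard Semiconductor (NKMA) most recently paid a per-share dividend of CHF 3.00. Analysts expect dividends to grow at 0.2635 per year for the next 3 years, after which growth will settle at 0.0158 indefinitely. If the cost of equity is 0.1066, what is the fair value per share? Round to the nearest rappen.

CHF 61.76

Two-stage DDM. Project D₁…D_3 at 0.2635, terminal growth 0.0158, discount at r = 0.1066.
D_1 = 3.7905
D_2 = 4.7893
D_3 = 6.0513
Terminal value at t=3: TV = D_4/(r−g) = 6.1469/(0.1066−0.0158) = 67.6970
P₀ = 3.7905/(1+0.1066)^1 + 4.7893/(1+0.1066)^2 + 6.0513/(1+0.1066)^3 + 67.6970/(1+0.1066)^3 = 61.7590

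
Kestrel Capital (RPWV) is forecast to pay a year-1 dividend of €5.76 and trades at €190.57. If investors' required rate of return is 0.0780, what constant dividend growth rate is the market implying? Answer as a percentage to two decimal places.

From P₀ = D₁/(r − g), the implied growth is g = r − D₁/P₀.
g = 0.078 − 5.76/190.57 = 0.078 − 0.03023 = 0.04777

4.78%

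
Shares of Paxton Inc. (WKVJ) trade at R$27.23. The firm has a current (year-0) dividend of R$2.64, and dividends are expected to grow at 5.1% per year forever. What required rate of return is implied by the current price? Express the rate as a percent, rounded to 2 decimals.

Rearranging the constant-growth DDM: r = D₁/P₀ + g.
D₁ = 2.64 × (1 + 0.051) = 2.7746.
r = 2.7746 / 27.23 + 0.051 = 0.10190 + 0.051 = 0.15290

15.29%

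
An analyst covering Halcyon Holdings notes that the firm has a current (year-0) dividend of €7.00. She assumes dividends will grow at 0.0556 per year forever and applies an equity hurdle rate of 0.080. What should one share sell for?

Gordon growth model: P₀ = D₁/(r − g). D₁ = 7.00 × (1 + 0.0556) = 7.3892.
P₀ = 7.3892 / (0.08 − 0.0556) = 7.3892 / 0.0244 = 302.8361

€302.84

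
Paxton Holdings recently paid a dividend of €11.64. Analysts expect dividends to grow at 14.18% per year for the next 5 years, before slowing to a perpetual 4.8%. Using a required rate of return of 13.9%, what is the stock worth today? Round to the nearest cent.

Two-stage DDM. Project D₁…D_5 at 0.1418, terminal growth 0.048, discount at r = 0.139.
D_1 = 13.2906
D_2 = 15.1752
D_3 = 17.3270
D_4 = 19.7840
D_5 = 22.5893
Terminal value at t=5: TV = D_6/(r−g) = 23.6736/(0.139−0.048) = 260.1495
P₀ = 13.2906/(1+0.139)^1 + 15.1752/(1+0.139)^2 + 17.3270/(1+0.139)^3 + 19.7840/(1+0.139)^4 + 22.5893/(1+0.139)^5 + 260.1495/(1+0.139)^5 = 194.3383

€194.34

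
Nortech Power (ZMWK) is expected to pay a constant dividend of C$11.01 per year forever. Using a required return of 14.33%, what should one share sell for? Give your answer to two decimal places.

Zero-growth DDM (perpetuity): P₀ = D/r = 11.01 / 0.1433 = 76.8318

C$76.83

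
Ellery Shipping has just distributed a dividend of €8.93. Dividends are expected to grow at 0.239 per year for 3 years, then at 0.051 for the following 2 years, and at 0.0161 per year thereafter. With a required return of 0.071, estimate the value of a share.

Three-stage DDM. Project D₁…D_5; terminal Gordon value at t=5 with g = 0.0161; discount at r = 0.071.
D_1 = 11.0643
D_2 = 13.7086
D_3 = 16.9850
D_4 = 17.8512
D_5 = 18.7616
TV_5 = 19.0637/(0.071−0.0161) = 347.2441
P₀ = Σ Dₜ/(1+r)ᵗ + TV_5/(1+r)^5 = 309.4170

€309.42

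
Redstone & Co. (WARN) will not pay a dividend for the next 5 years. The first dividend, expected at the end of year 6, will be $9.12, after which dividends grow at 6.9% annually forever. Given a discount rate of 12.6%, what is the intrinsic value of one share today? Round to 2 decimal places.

$88.40

Deferred-dividend DDM. At t=5 the remaining stream is a growing perpetuity with first payment D_6 = 9.12.
V_5 = D_6/(r−g) = 9.12/(0.126−0.069) = 160.0000
P₀ = V_5/(1+r)^5 = 160.0000/(1+0.126)^5 = 88.3951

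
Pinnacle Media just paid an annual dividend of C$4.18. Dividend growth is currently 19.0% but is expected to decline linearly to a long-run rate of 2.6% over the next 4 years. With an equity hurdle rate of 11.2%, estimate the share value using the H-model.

H-model: P₀ = D₀[(1+g_L) + H(g_S−g_L)]/(r−g_L), with H = 4/2 = 2.
P₀ = 4.18 × [(1+0.026) + 2×(0.19−0.026)] / (0.112−0.026)
   = 4.18 × 1.3540 / 0.086 = 65.8107

C$65.81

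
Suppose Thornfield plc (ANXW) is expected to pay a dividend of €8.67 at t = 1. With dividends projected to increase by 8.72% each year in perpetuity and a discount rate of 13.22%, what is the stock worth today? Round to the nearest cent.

Gordon growth model: P₀ = D₁/(r − g), with D₁ = 8.67 given directly.
P₀ = 8.6700 / (0.1322 − 0.0872) = 8.6700 / 0.045 = 192.6667

€192.67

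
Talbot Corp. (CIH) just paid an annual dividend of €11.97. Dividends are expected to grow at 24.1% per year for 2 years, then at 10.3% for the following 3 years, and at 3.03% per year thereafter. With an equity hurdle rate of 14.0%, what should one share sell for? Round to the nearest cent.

€187.74

Three-stage DDM. Project D₁…D_5; terminal Gordon value at t=5 with g = 0.0303; discount at r = 0.14.
D_1 = 14.8548
D_2 = 18.4348
D_3 = 20.3336
D_4 = 22.4279
D_5 = 24.7380
TV_5 = 25.4875/(0.14−0.0303) = 232.3386
P₀ = Σ Dₜ/(1+r)ᵗ + TV_5/(1+r)^5 = 187.7367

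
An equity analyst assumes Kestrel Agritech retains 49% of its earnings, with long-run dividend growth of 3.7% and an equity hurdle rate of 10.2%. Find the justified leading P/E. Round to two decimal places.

7.85

Payout ratio b = 1 − 0.49 = 0.51.
Justified leading P/E = b/(r−g) = 0.51/(0.102−0.037) = 7.8462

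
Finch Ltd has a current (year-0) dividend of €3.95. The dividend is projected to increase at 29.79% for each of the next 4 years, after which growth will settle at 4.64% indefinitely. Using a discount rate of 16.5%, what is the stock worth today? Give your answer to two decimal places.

€74.54

Two-stage DDM. Project D₁…D_4 at 0.2979, terminal growth 0.0464, discount at r = 0.165.
D_1 = 5.1267
D_2 = 6.6540
D_3 = 8.6362
D_4 = 11.2089
Terminal value at t=4: TV = D_5/(r−g) = 11.7290/(0.165−0.0464) = 98.8952
P₀ = 5.1267/(1+0.165)^1 + 6.6540/(1+0.165)^2 + 8.6362/(1+0.165)^3 + 11.2089/(1+0.165)^4 + 98.8952/(1+0.165)^4 = 74.5374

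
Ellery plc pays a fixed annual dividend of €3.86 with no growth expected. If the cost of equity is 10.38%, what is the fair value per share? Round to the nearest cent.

Zero-growth DDM (perpetuity): P₀ = D/r = 3.86 / 0.1038 = 37.1869

€37.19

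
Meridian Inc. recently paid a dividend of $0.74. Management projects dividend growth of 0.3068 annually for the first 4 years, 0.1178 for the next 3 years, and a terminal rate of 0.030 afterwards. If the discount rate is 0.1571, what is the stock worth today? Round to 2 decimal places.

Three-stage DDM. Project D₁…D_7; terminal Gordon value at t=7 with g = 0.03; discount at r = 0.1571.
D_1 = 0.9670
D_2 = 1.2637
D_3 = 1.6514
D_4 = 2.1581
D_5 = 2.4123
D_6 = 2.6965
D_7 = 3.0141
TV_7 = 3.1045/(0.1571−0.03) = 24.4260
P₀ = Σ Dₜ/(1+r)ᵗ + TV_7/(1+r)^7 = 16.2167

$16.22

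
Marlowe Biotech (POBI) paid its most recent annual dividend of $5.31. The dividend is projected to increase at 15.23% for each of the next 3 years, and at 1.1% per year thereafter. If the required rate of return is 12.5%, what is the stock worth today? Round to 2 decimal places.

$67.32

Two-stage DDM. Project D₁…D_3 at 0.1523, terminal growth 0.011, discount at r = 0.125.
D_1 = 6.1187
D_2 = 7.0506
D_3 = 8.1244
Terminal value at t=3: TV = D_4/(r−g) = 8.2138/(0.125−0.011) = 72.0506
P₀ = 6.1187/(1+0.125)^1 + 7.0506/(1+0.125)^2 + 8.1244/(1+0.125)^3 + 72.0506/(1+0.125)^3 = 67.3191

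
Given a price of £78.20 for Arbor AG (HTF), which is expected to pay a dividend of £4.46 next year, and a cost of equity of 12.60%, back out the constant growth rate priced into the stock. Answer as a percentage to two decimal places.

6.90%

From P₀ = D₁/(r − g), the implied growth is g = r − D₁/P₀.
g = 0.126 − 4.46/78.20 = 0.126 − 0.05703 = 0.06897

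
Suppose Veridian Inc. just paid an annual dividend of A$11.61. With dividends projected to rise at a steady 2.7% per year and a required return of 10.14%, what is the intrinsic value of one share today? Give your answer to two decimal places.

A$160.26

Gordon growth model: P₀ = D₁/(r − g). D₁ = 11.61 × (1 + 0.027) = 11.9235.
P₀ = 11.9235 / (0.1014 − 0.027) = 11.9235 / 0.0744 = 160.2617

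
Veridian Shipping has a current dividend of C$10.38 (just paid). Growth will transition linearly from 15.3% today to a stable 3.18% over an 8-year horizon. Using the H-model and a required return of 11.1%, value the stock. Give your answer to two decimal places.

H-model: P₀ = D₀[(1+g_L) + H(g_S−g_L)]/(r−g_L), with H = 8/2 = 4.
P₀ = 10.38 × [(1+0.0318) + 4×(0.153−0.0318)] / (0.111−0.0318)
   = 10.38 × 1.5166 / 0.0792 = 198.7665

C$198.77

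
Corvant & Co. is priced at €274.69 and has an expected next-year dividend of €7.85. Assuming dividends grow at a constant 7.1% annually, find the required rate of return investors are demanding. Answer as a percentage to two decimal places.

9.96%

Rearranging the constant-growth DDM: r = D₁/P₀ + g.
r = 7.8500 / 274.69 + 0.071 = 0.02858 + 0.071 = 0.09958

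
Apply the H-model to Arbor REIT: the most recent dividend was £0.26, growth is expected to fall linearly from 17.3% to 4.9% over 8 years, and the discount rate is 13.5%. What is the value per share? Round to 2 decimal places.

£4.67

H-model: P₀ = D₀[(1+g_L) + H(g_S−g_L)]/(r−g_L), with H = 8/2 = 4.
P₀ = 0.26 × [(1+0.049) + 4×(0.173−0.049)] / (0.135−0.049)
   = 0.26 × 1.5450 / 0.086 = 4.6709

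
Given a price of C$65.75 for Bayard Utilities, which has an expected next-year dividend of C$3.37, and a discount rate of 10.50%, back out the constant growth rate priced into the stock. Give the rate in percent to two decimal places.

5.37%

From P₀ = D₁/(r − g), the implied growth is g = r − D₁/P₀.
g = 0.105 − 3.37/65.75 = 0.105 − 0.05125 = 0.05375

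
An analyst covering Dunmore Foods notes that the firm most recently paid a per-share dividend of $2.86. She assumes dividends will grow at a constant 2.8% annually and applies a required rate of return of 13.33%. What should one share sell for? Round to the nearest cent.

Gordon growth model: P₀ = D₁/(r − g). D₁ = 2.86 × (1 + 0.028) = 2.9401.
P₀ = 2.9401 / (0.1333 − 0.028) = 2.9401 / 0.1053 = 27.9210

$27.92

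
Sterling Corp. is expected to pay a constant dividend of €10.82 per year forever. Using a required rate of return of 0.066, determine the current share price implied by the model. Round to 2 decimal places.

€163.94

Zero-growth DDM (perpetuity): P₀ = D/r = 10.82 / 0.066 = 163.9394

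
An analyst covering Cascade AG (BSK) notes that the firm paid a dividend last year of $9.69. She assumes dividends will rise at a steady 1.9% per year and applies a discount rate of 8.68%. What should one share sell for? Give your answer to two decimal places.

Gordon growth model: P₀ = D₁/(r − g). D₁ = 9.69 × (1 + 0.019) = 9.8741.
P₀ = 9.8741 / (0.0868 − 0.019) = 9.8741 / 0.0678 = 145.6358

$145.64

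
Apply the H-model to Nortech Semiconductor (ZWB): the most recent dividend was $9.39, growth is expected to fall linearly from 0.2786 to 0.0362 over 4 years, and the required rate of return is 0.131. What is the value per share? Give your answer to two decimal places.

$150.66

H-model: P₀ = D₀[(1+g_L) + H(g_S−g_L)]/(r−g_L), with H = 4/2 = 2.
P₀ = 9.39 × [(1+0.0362) + 2×(0.2786−0.0362)] / (0.131−0.0362)
   = 9.39 × 1.5210 / 0.0948 = 150.6560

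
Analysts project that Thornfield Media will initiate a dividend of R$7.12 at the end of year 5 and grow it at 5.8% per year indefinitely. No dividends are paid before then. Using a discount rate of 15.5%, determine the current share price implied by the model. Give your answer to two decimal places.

R$41.25

Deferred-dividend DDM. At t=4 the remaining stream is a growing perpetuity with first payment D_5 = 7.12.
V_4 = D_5/(r−g) = 7.12/(0.155−0.058) = 73.4021
P₀ = V_4/(1+r)^4 = 73.4021/(1+0.155)^4 = 41.2459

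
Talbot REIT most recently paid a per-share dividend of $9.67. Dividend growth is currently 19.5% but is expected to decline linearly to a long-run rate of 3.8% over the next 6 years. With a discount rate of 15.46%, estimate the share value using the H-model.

$125.15

H-model: P₀ = D₀[(1+g_L) + H(g_S−g_L)]/(r−g_L), with H = 6/2 = 3.
P₀ = 9.67 × [(1+0.038) + 3×(0.195−0.038)] / (0.1546−0.038)
   = 9.67 × 1.5090 / 0.1166 = 125.1461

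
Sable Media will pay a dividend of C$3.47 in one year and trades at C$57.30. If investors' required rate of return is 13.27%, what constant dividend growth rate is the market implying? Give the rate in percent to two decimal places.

From P₀ = D₁/(r − g), the implied growth is g = r − D₁/P₀.
g = 0.1327 − 3.47/57.30 = 0.1327 − 0.06056 = 0.07214

7.21%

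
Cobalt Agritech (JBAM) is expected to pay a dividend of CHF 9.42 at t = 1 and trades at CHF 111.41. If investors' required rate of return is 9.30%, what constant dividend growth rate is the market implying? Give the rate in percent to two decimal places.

0.84%

From P₀ = D₁/(r − g), the implied growth is g = r − D₁/P₀.
g = 0.093 − 9.42/111.41 = 0.093 − 0.08455 = 0.00845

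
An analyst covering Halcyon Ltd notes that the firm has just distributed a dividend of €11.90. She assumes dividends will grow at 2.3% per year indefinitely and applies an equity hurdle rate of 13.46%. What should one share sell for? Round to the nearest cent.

€109.08

Gordon growth model: P₀ = D₁/(r − g). D₁ = 11.90 × (1 + 0.023) = 12.1737.
P₀ = 12.1737 / (0.1346 − 0.023) = 12.1737 / 0.1116 = 109.0833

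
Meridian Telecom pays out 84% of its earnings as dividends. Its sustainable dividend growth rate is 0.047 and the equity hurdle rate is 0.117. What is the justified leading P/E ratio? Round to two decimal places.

Justified leading P/E = b/(r−g) = 0.84/(0.117−0.047) = 12.0000

12.00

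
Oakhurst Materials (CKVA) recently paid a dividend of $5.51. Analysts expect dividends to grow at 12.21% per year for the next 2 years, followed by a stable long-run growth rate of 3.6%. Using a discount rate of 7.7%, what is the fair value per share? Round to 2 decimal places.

Two-stage DDM. Project D₁…D_2 at 0.1221, terminal growth 0.036, discount at r = 0.077.
D_1 = 6.1828
D_2 = 6.9377
Terminal value at t=2: TV = D_3/(r−g) = 7.1874/(0.077−0.036) = 175.3035
P₀ = 6.1828/(1+0.077)^1 + 6.9377/(1+0.077)^2 + 175.3035/(1+0.077)^2 = 162.8548

$162.85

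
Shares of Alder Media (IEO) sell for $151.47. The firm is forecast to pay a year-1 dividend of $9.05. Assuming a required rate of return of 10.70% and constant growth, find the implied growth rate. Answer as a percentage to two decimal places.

From P₀ = D₁/(r − g), the implied growth is g = r − D₁/P₀.
g = 0.107 − 9.05/151.47 = 0.107 − 0.05975 = 0.04725

4.73%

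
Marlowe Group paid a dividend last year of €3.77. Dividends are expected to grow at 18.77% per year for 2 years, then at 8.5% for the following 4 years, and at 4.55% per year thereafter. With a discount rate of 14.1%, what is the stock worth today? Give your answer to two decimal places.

€59.01

Three-stage DDM. Project D₁…D_6; terminal Gordon value at t=6 with g = 0.0455; discount at r = 0.141.
D_1 = 4.4776
D_2 = 5.3181
D_3 = 5.7701
D_4 = 6.2606
D_5 = 6.7927
D_6 = 7.3701
TV_6 = 7.7054/(0.141−0.0455) = 80.6853
P₀ = Σ Dₜ/(1+r)ᵗ + TV_6/(1+r)^6 = 59.0063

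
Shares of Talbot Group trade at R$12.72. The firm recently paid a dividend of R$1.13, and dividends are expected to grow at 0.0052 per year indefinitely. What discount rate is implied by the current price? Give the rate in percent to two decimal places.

9.45%

Rearranging the constant-growth DDM: r = D₁/P₀ + g.
D₁ = 1.13 × (1 + 0.0052) = 1.1359.
r = 1.1359 / 12.72 + 0.0052 = 0.08930 + 0.0052 = 0.09450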